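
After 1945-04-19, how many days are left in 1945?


Day of year: 109 of 365
Remaining = 365 - 109

256 days


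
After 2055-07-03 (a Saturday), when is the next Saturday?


Current: Saturday
Target: Saturday
Days ahead: 7

Next Saturday: 2055-07-10


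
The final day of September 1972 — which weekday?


September 1972 has 30 days
Anchor: Jan 1, 1972. With p = 1972 - 1 = 1971: (p + p//4 - p//100 + p//400) mod 7 = (1971 + 492 - 19 + 4) mod 7 = 2448 mod 7 = 5 -> Saturday (Mon=0 ... Sun=6)
Days before September (Jan-Aug): 244; September 1 index = (5 + 244) mod 7 = 4 -> Friday
Last day offset: 30 - 1 = 29 days
Weekday index = (4 + 29) mod 7 = 5

Saturday, September 30


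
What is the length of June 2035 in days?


June 2035

30 days


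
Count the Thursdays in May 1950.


May 1950 has 31 days
Anchor: Jan 1, 1950. With p = 1950 - 1 = 1949: (p + p//4 - p//100 + p//400) mod 7 = (1949 + 487 - 19 + 4) mod 7 = 2421 mod 7 = 6 -> Sunday (Mon=0 ... Sun=6)
Days before May (Jan-Apr): 120; May 1 index = (6 + 120) mod 7 = 0 -> Monday
First Thursday is May 4
Thursdays: 4, 11, 18, 25

4 Thursdays


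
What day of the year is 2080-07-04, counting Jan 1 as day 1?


Date: July 4, 2080
Days in months 1 through 6: 182
Plus 4 days in July

Day of year: 186


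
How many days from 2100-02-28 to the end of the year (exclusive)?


Day of year: 59 of 365
Remaining = 365 - 59

306 days


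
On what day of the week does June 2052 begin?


Target: June 1, 2052
Anchor: Jan 1, 2052. With p = 2052 - 1 = 2051: (p + p//4 - p//100 + p//400) mod 7 = (2051 + 512 - 20 + 5) mod 7 = 2548 mod 7 = 0 -> Monday (Mon=0 ... Sun=6)
Days before June (Jan-May): 152 days
Weekday index = (0 + 152) mod 7 = 5

Saturday


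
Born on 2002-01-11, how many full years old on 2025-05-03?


Birth: 2002-01-11
Reference: 2025-05-03
Year difference: 2025 - 2002 = 23

23 years old


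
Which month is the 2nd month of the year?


Month 2 of 12

February


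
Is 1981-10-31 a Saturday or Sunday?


Anchor: Jan 1, 1981. With p = 1981 - 1 = 1980: (p + p//4 - p//100 + p//400) mod 7 = (1980 + 495 - 19 + 4) mod 7 = 2460 mod 7 = 3 -> Thursday (Mon=0 ... Sun=6)
Day of year: 304; offset = 303
Weekday index = (3 + 303) mod 7 = 5 -> Saturday
Weekend days: Saturday, Sunday

Yes


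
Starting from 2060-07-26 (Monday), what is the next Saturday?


Current: Monday
Target: Saturday
Days ahead: 5

Next Saturday: 2060-07-31


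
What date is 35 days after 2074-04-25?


Start: 2074-04-25, add 35 days
April 2074 has 30 days: 30 - 25 = 5 days to April 30 -> 30 left
May 2074: 30 <= 31 -> lands on May 30

Result: 2074-05-30


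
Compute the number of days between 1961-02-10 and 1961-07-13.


From 1961-02-10 to 1961-07-13
1961-02-10: days before February = 31; day of year = 31 + 10 = 41
1961-07-13: days before July = 31 + 28 + 31 + 30 + 31 + 30 = 181 (1961 is not a leap year); day of year = 181 + 13 = 194
Same year: 194 - 41 = 153

153 days


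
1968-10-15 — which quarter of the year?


Month: October (month 10)
Q1: Jan-Mar, Q2: Apr-Jun, Q3: Jul-Sep, Q4: Oct-Dec

Q4


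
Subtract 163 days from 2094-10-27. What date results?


Start: 2094-10-27, subtract 163 days
Back 27 days from October 27 reaches September 30, 2094 -> 136 left
September 2094 has 30 days -> back to August 31, 2094 -> 106 left
August 2094 has 31 days -> back to July 31, 2094 -> 75 left
July 2094 has 31 days -> back to June 30, 2094 -> 44 left
June 2094 has 30 days -> back to May 31, 2094 -> 14 left
May 2094: 31 - 14 = 17 -> lands on May 17

Result: 2094-05-17


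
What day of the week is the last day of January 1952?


January 1952 has 31 days
Anchor: Jan 1, 1952. With p = 1952 - 1 = 1951: (p + p//4 - p//100 + p//400) mod 7 = (1951 + 487 - 19 + 4) mod 7 = 2423 mod 7 = 1 -> Tuesday (Mon=0 ... Sun=6)
January 1 is the anchor itself -> Tuesday
Last day offset: 31 - 1 = 30 days
Weekday index = (1 + 30) mod 7 = 3

Thursday, January 31


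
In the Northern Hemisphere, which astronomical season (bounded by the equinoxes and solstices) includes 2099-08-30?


Date: August 30
Astronomical Summer (approx.; exact equinox/solstice day varies by year): June 21 to September 21
August 30 falls within the Summer window

Summer


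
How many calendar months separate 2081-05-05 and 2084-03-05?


From May 2081 to March 2084
3 years * 12 = 36 months, minus 2 months = 34

34 months


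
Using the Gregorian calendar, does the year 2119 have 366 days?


Gregorian leap year rule: divisible by 4, but not by 100, unless also by 400.
2119 is not divisible by 4 -> not a leap year

No


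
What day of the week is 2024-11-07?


Date: November 7, 2024
Anchor: Jan 1, 2024. With p = 2024 - 1 = 2023: (p + p//4 - p//100 + p//400) mod 7 = (2023 + 505 - 20 + 5) mod 7 = 2513 mod 7 = 0 -> Monday (Mon=0 ... Sun=6)
Days before November (Jan-Oct): 305; offset = 305 + 7 - 1 = 311
Weekday index = (0 + 311) mod 7 = 3

Day of the week: Thursday


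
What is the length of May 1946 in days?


May 1946

31 days


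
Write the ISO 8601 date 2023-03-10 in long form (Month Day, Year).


ISO 2023-03-10 parses as year=2023, month=03, day=10
Month 3 -> March

March 10, 2023


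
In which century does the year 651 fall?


Century = (year - 1) // 100 + 1
= (651 - 1) // 100 + 1
= 650 // 100 + 1
= 6 + 1

7th century


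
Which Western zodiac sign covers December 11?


Date: December 11
Conventional tropical zodiac dates: Sagittarius from November 22 onward; Capricorn starts December 22
December 11 falls within the Sagittarius range

Sagittarius


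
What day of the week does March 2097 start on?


Target: March 1, 2097
Anchor: Jan 1, 2097. With p = 2097 - 1 = 2096: (p + p//4 - p//100 + p//400) mod 7 = (2096 + 524 - 20 + 5) mod 7 = 2605 mod 7 = 1 -> Tuesday (Mon=0 ... Sun=6)
Days before March (Jan-Feb): 59 days
Weekday index = (1 + 59) mod 7 = 4

Friday


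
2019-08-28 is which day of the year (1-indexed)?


Date: August 28, 2019
Days in months 1 through 7: 212
Plus 28 days in August

Day of year: 240


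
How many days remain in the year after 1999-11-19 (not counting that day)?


Day of year: 323 of 365
Remaining = 365 - 323

42 days


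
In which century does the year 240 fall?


Century = (year - 1) // 100 + 1
= (240 - 1) // 100 + 1
= 239 // 100 + 1
= 2 + 1

3rd century


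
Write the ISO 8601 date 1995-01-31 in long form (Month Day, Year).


ISO 1995-01-31 parses as year=1995, month=01, day=31
Month 1 -> January

January 31, 1995


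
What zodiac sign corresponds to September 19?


Date: September 19
Conventional tropical zodiac dates: Virgo from August 23 onward; Libra starts September 23
September 19 falls within the Virgo range

Virgo


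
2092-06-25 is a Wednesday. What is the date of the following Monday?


Current: Wednesday
Target: Monday
Days ahead: 5

Next Monday: 2092-06-30


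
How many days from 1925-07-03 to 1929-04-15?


From 1925-07-03 to 1929-04-15
1925-07-03: days before July = 31 + 28 + 31 + 30 + 31 + 30 = 181 (1925 is not a leap year); day of year = 181 + 3 = 184
1929-04-15: days before April = 31 + 28 + 31 = 90 (1929 is not a leap year); day of year = 90 + 15 = 105
Rest of 1925: 365 - 184 = 181
Full years 1926 (365), 1927 (365), 1928 (366): 1096
Total = 181 + 1096 + 105 = 1382

1382 days


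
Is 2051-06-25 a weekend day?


Anchor: Jan 1, 2051. With p = 2051 - 1 = 2050: (p + p//4 - p//100 + p//400) mod 7 = (2050 + 512 - 20 + 5) mod 7 = 2547 mod 7 = 6 -> Sunday (Mon=0 ... Sun=6)
Day of year: 176; offset = 175
Weekday index = (6 + 175) mod 7 = 6 -> Sunday
Weekend days: Saturday, Sunday

Yes


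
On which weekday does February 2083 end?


February 2083 has 28 days
Anchor: Jan 1, 2083. With p = 2083 - 1 = 2082: (p + p//4 - p//100 + p//400) mod 7 = (2082 + 520 - 20 + 5) mod 7 = 2587 mod 7 = 4 -> Friday (Mon=0 ... Sun=6)
Days before February (Jan): 31; February 1 index = (4 + 31) mod 7 = 0 -> Monday
Last day offset: 28 - 1 = 27 days
Weekday index = (0 + 27) mod 7 = 6

Sunday, February 28


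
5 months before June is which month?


June is month 6
6 - 5 = 1

January


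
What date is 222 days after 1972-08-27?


Start: 1972-08-27, add 222 days
August 1972 has 31 days: 31 - 27 = 4 days to August 31 -> 218 left
September 1972 has 30 days -> 188 left
October 1972 has 31 days -> 157 left
November 1972 has 30 days -> 127 left
December 1972 has 31 days -> 96 left
January 1973 has 31 days -> 65 left
February 1973 has 28 days -> 37 left
March 1973 has 31 days -> 6 left
April 1973: 6 <= 30 -> lands on April 6

Result: 1973-04-06


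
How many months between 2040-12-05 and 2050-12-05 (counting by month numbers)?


From December 2040 to December 2050
10 years * 12 = 120 months = 120

120 months


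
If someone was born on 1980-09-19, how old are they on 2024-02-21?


Birth: 1980-09-19
Reference: 2024-02-21
Year difference: 2024 - 1980 = 44
Birthday not yet reached in 2024, subtract 1

43 years old


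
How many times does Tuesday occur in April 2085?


April 2085 has 30 days
Anchor: Jan 1, 2085. With p = 2085 - 1 = 2084: (p + p//4 - p//100 + p//400) mod 7 = (2084 + 521 - 20 + 5) mod 7 = 2590 mod 7 = 0 -> Monday (Mon=0 ... Sun=6)
Days before April (Jan-Mar): 90; April 1 index = (0 + 90) mod 7 = 6 -> Sunday
First Tuesday is April 3
Tuesdays: 3, 10, 17, 24

4 Tuesdays


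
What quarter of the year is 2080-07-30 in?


Month: July (month 7)
Q1: Jan-Mar, Q2: Apr-Jun, Q3: Jul-Sep, Q4: Oct-Dec

Q3


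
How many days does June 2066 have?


June 2066

30 days


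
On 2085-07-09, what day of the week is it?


Date: July 9, 2085
Anchor: Jan 1, 2085. With p = 2085 - 1 = 2084: (p + p//4 - p//100 + p//400) mod 7 = (2084 + 521 - 20 + 5) mod 7 = 2590 mod 7 = 0 -> Monday (Mon=0 ... Sun=6)
Days before July (Jan-Jun): 181; offset = 181 + 9 - 1 = 189
Weekday index = (0 + 189) mod 7 = 0

Day of the week: Monday


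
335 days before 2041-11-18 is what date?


Start: 2041-11-18, subtract 335 days
Back 18 days from November 18 reaches October 31, 2041 -> 317 left
October 2041 has 31 days -> back to September 30, 2041 -> 286 left
September 2041 has 30 days -> back to August 31, 2041 -> 256 left
August 2041 has 31 days -> back to July 31, 2041 -> 225 left
July 2041 has 31 days -> back to June 30, 2041 -> 194 left
June 2041 has 30 days -> back to May 31, 2041 -> 164 left
May 2041 has 31 days -> back to April 30, 2041 -> 133 left
April 2041 has 30 days -> back to March 31, 2041 -> 103 left
March 2041 has 31 days -> back to February 28, 2041 -> 72 left
February 2041 has 28 days -> back to January 31, 2041 -> 44 left
January 2041 has 31 days -> back to December 31, 2040 -> 13 left
December 2040: 31 - 13 = 18 -> lands on December 18

Result: 2040-12-18


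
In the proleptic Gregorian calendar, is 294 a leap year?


Gregorian leap year rule: divisible by 4, but not by 100, unless also by 400.
294 is not divisible by 4 -> not a leap year

No


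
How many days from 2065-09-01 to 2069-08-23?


From 2065-09-01 to 2069-08-23
2065-09-01: days before September = 31 + 28 + 31 + 30 + 31 + 30 + 31 + 31 = 243 (2065 is not a leap year); day of year = 243 + 1 = 244
2069-08-23: days before August = 31 + 28 + 31 + 30 + 31 + 30 + 31 = 212 (2069 is not a leap year); day of year = 212 + 23 = 235
Rest of 2065: 365 - 244 = 121
Full years 2066 (365), 2067 (365), 2068 (366): 1096
Total = 121 + 1096 + 235 = 1452

1452 days


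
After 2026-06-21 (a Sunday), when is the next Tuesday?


Current: Sunday
Target: Tuesday
Days ahead: 2

Next Tuesday: 2026-06-23


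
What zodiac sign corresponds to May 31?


Date: May 31
Conventional tropical zodiac dates: Gemini from May 21 onward; Cancer starts June 21
May 31 falls within the Gemini range

Gemini


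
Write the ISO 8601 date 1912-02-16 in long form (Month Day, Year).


ISO 1912-02-16 parses as year=1912, month=02, day=16
Month 2 -> February

February 16, 1912


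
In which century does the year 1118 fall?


Century = (year - 1) // 100 + 1
= (1118 - 1) // 100 + 1
= 1117 // 100 + 1
= 11 + 1

12th century


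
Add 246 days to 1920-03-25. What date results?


Start: 1920-03-25, add 246 days
March 1920 has 31 days: 31 - 25 = 6 days to March 31 -> 240 left
April 1920 has 30 days -> 210 left
May 1920 has 31 days -> 179 left
June 1920 has 30 days -> 149 left
July 1920 has 31 days -> 118 left
August 1920 has 31 days -> 87 left
September 1920 has 30 days -> 57 left
October 1920 has 31 days -> 26 left
November 1920: 26 <= 30 -> lands on November 26

Result: 1920-11-26


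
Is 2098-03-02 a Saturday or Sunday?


Anchor: Jan 1, 2098. With p = 2098 - 1 = 2097: (p + p//4 - p//100 + p//400) mod 7 = (2097 + 524 - 20 + 5) mod 7 = 2606 mod 7 = 2 -> Wednesday (Mon=0 ... Sun=6)
Day of year: 61; offset = 60
Weekday index = (2 + 60) mod 7 = 6 -> Sunday
Weekend days: Saturday, Sunday

Yes


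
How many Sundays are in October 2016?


October 2016 has 31 days
Anchor: Jan 1, 2016. With p = 2016 - 1 = 2015: (p + p//4 - p//100 + p//400) mod 7 = (2015 + 503 - 20 + 5) mod 7 = 2503 mod 7 = 4 -> Friday (Mon=0 ... Sun=6)
Days before October (Jan-Sep): 274; October 1 index = (4 + 274) mod 7 = 5 -> Saturday
First Sunday is October 2
Sundays: 2, 9, 16, 23, 30

5 Sundays


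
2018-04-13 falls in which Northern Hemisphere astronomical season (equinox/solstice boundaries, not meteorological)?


Date: April 13
Astronomical Spring (approx.; exact equinox/solstice day varies by year): March 20 to June 20
April 13 falls within the Spring window

Spring


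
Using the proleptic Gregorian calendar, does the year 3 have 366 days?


Gregorian leap year rule: divisible by 4, but not by 100, unless also by 400.
3 is not divisible by 4 -> not a leap year

No


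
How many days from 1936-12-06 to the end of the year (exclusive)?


Day of year: 341 of 366
Remaining = 366 - 341

25 days


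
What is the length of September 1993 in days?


September 1993

30 days


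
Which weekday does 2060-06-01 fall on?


Date: June 1, 2060
Anchor: Jan 1, 2060. With p = 2060 - 1 = 2059: (p + p//4 - p//100 + p//400) mod 7 = (2059 + 514 - 20 + 5) mod 7 = 2558 mod 7 = 3 -> Thursday (Mon=0 ... Sun=6)
Days before June (Jan-May): 152; offset = 152 + 1 - 1 = 152
Weekday index = (3 + 152) mod 7 = 1

Day of the week: Tuesday


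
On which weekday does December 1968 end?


December 1968 has 31 days
Anchor: Jan 1, 1968. With p = 1968 - 1 = 1967: (p + p//4 - p//100 + p//400) mod 7 = (1967 + 491 - 19 + 4) mod 7 = 2443 mod 7 = 0 -> Monday (Mon=0 ... Sun=6)
Days before December (Jan-Nov): 335; December 1 index = (0 + 335) mod 7 = 6 -> Sunday
Last day offset: 31 - 1 = 30 days
Weekday index = (6 + 30) mod 7 = 1

Tuesday, December 31


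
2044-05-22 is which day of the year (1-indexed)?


Date: May 22, 2044
Days in months 1 through 4: 121
Plus 22 days in May

Day of year: 143


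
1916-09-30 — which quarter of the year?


Month: September (month 9)
Q1: Jan-Mar, Q2: Apr-Jun, Q3: Jul-Sep, Q4: Oct-Dec

Q3


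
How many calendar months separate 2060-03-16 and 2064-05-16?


From March 2060 to May 2064
4 years * 12 = 48 months, plus 2 months = 50

50 months


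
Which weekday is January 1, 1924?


Target: January 1, 1924
Anchor: Jan 1, 1924. With p = 1924 - 1 = 1923: (p + p//4 - p//100 + p//400) mod 7 = (1923 + 480 - 19 + 4) mod 7 = 2388 mod 7 = 1 -> Tuesday (Mon=0 ... Sun=6)
Offset from anchor: 0 days
Weekday index = (1 + 0) mod 7 = 1

Tuesday


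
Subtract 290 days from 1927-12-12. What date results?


Start: 1927-12-12, subtract 290 days
Back 12 days from December 12 reaches November 30, 1927 -> 278 left
November 1927 has 30 days -> back to October 31, 1927 -> 248 left
October 1927 has 31 days -> back to September 30, 1927 -> 217 left
September 1927 has 30 days -> back to August 31, 1927 -> 187 left
August 1927 has 31 days -> back to July 31, 1927 -> 156 left
July 1927 has 31 days -> back to June 30, 1927 -> 125 left
June 1927 has 30 days -> back to May 31, 1927 -> 95 left
May 1927 has 31 days -> back to April 30, 1927 -> 64 left
April 1927 has 30 days -> back to March 31, 1927 -> 34 left
March 1927 has 31 days -> back to February 28, 1927 -> 3 left
February 1927: 28 - 3 = 25 -> lands on February 25

Result: 1927-02-25


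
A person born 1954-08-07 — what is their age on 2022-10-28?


Birth: 1954-08-07
Reference: 2022-10-28
Year difference: 2022 - 1954 = 68

68 years old


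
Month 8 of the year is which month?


Month 8 of 12

August


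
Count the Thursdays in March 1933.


March 1933 has 31 days
Anchor: Jan 1, 1933. With p = 1933 - 1 = 1932: (p + p//4 - p//100 + p//400) mod 7 = (1932 + 483 - 19 + 4) mod 7 = 2400 mod 7 = 6 -> Sunday (Mon=0 ... Sun=6)
Days before March (Jan-Feb): 59; March 1 index = (6 + 59) mod 7 = 2 -> Wednesday
First Thursday is March 2
Thursdays: 2, 9, 16, 23, 30

5 Thursdays


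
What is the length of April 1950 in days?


April 1950

30 days


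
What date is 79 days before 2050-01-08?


Start: 2050-01-08, subtract 79 days
Back 8 days from January 8 reaches December 31, 2049 -> 71 left
December 2049 has 31 days -> back to November 30, 2049 -> 40 left
November 2049 has 30 days -> back to October 31, 2049 -> 10 left
October 2049: 31 - 10 = 21 -> lands on October 21

Result: 2049-10-21


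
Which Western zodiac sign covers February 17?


Date: February 17
Conventional tropical zodiac dates: Aquarius from January 20 onward; Pisces starts February 19
February 17 falls within the Aquarius range

Aquarius


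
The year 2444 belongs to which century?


Century = (year - 1) // 100 + 1
= (2444 - 1) // 100 + 1
= 2443 // 100 + 1
= 24 + 1

25th century


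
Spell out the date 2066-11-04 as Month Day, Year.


ISO 2066-11-04 parses as year=2066, month=11, day=04
Month 11 -> November

November 4, 2066


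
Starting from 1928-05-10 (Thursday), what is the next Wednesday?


Current: Thursday
Target: Wednesday
Days ahead: 6

Next Wednesday: 1928-05-16


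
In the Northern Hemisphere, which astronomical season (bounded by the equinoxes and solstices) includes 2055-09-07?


Date: September 7
Astronomical Summer (approx.; exact equinox/solstice day varies by year): June 21 to September 21
September 7 falls within the Summer window

Summer


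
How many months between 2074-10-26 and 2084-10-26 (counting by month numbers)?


From October 2074 to October 2084
10 years * 12 = 120 months = 120

120 months


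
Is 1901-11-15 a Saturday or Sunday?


Anchor: Jan 1, 1901. With p = 1901 - 1 = 1900: (p + p//4 - p//100 + p//400) mod 7 = (1900 + 475 - 19 + 4) mod 7 = 2360 mod 7 = 1 -> Tuesday (Mon=0 ... Sun=6)
Day of year: 319; offset = 318
Weekday index = (1 + 318) mod 7 = 4 -> Friday
Weekend days: Saturday, Sunday

No


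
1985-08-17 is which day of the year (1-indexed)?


Date: August 17, 1985
Days in months 1 through 7: 212
Plus 17 days in August

Day of year: 229


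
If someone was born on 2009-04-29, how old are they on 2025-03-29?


Birth: 2009-04-29
Reference: 2025-03-29
Year difference: 2025 - 2009 = 16
Birthday not yet reached in 2025, subtract 1

15 years old


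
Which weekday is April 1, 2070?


Target: April 1, 2070
Anchor: Jan 1, 2070. With p = 2070 - 1 = 2069: (p + p//4 - p//100 + p//400) mod 7 = (2069 + 517 - 20 + 5) mod 7 = 2571 mod 7 = 2 -> Wednesday (Mon=0 ... Sun=6)
Days before April (Jan-Mar): 90 days
Weekday index = (2 + 90) mod 7 = 1

Tuesday


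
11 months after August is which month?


August is month 8
8 + 11 = 19; wrap: 19 - 12 = 7

July


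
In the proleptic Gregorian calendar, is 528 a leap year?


Gregorian leap year rule: divisible by 4, but not by 100, unless also by 400.
528 is divisible by 4 but not 100 -> leap year

Yes


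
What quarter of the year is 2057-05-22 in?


Month: May (month 5)
Q1: Jan-Mar, Q2: Apr-Jun, Q3: Jul-Sep, Q4: Oct-Dec

Q2


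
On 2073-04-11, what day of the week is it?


Date: April 11, 2073
Anchor: Jan 1, 2073. With p = 2073 - 1 = 2072: (p + p//4 - p//100 + p//400) mod 7 = (2072 + 518 - 20 + 5) mod 7 = 2575 mod 7 = 6 -> Sunday (Mon=0 ... Sun=6)
Days before April (Jan-Mar): 90; offset = 90 + 11 - 1 = 100
Weekday index = (6 + 100) mod 7 = 1

Day of the week: Tuesday


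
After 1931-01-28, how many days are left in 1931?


Day of year: 28 of 365
Remaining = 365 - 28

337 days


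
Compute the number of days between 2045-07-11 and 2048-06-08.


From 2045-07-11 to 2048-06-08
2045-07-11: days before July = 31 + 28 + 31 + 30 + 31 + 30 = 181 (2045 is not a leap year); day of year = 181 + 11 = 192
2048-06-08: days before June = 31 + 29 + 31 + 30 + 31 = 152 (2048 is a leap year); day of year = 152 + 8 = 160
Rest of 2045: 365 - 192 = 173
Full years 2046 (365), 2047 (365): 730
Total = 173 + 730 + 160 = 1063

1063 days


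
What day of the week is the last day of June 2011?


June 2011 has 30 days
Anchor: Jan 1, 2011. With p = 2011 - 1 = 2010: (p + p//4 - p//100 + p//400) mod 7 = (2010 + 502 - 20 + 5) mod 7 = 2497 mod 7 = 5 -> Saturday (Mon=0 ... Sun=6)
Days before June (Jan-May): 151; June 1 index = (5 + 151) mod 7 = 2 -> Wednesday
Last day offset: 30 - 1 = 29 days
Weekday index = (2 + 29) mod 7 = 3

Thursday, June 30


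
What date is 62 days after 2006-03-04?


Start: 2006-03-04, add 62 days
March 2006 has 31 days: 31 - 4 = 27 days to March 31 -> 35 left
April 2006 has 30 days -> 5 left
May 2006: 5 <= 31 -> lands on May 5

Result: 2006-05-05


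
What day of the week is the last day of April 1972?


April 1972 has 30 days
Anchor: Jan 1, 1972. With p = 1972 - 1 = 1971: (p + p//4 - p//100 + p//400) mod 7 = (1971 + 492 - 19 + 4) mod 7 = 2448 mod 7 = 5 -> Saturday (Mon=0 ... Sun=6)
Days before April (Jan-Mar): 91; April 1 index = (5 + 91) mod 7 = 5 -> Saturday
Last day offset: 30 - 1 = 29 days
Weekday index = (5 + 29) mod 7 = 6

Sunday, April 30


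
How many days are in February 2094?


February 2094 (leap year: no)

28 days


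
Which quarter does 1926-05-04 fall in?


Month: May (month 5)
Q1: Jan-Mar, Q2: Apr-Jun, Q3: Jul-Sep, Q4: Oct-Dec

Q2


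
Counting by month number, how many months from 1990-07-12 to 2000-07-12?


From July 1990 to July 2000
10 years * 12 = 120 months = 120

120 months


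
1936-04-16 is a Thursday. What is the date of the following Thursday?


Current: Thursday
Target: Thursday
Days ahead: 7

Next Thursday: 1936-04-23


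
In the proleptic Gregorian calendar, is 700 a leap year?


Gregorian leap year rule: divisible by 4, but not by 100, unless also by 400.
700 is divisible by 100 but not 400 -> not a leap year

No


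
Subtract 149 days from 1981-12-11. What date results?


Start: 1981-12-11, subtract 149 days
Back 11 days from December 11 reaches November 30, 1981 -> 138 left
November 1981 has 30 days -> back to October 31, 1981 -> 108 left
October 1981 has 31 days -> back to September 30, 1981 -> 77 left
September 1981 has 30 days -> back to August 31, 1981 -> 47 left
August 1981 has 31 days -> back to July 31, 1981 -> 16 left
July 1981: 31 - 16 = 15 -> lands on July 15

Result: 1981-07-15


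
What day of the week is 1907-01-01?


Date: January 1, 1907
Anchor: Jan 1, 1907. With p = 1907 - 1 = 1906: (p + p//4 - p//100 + p//400) mod 7 = (1906 + 476 - 19 + 4) mod 7 = 2367 mod 7 = 1 -> Tuesday (Mon=0 ... Sun=6)
Days into year = 1 - 1 = 0
Weekday index = (1 + 0) mod 7 = 1

Day of the week: Tuesday


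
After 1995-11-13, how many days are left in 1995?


Day of year: 317 of 365
Remaining = 365 - 317

48 days


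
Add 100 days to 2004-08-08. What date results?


Start: 2004-08-08, add 100 days
August 2004 has 31 days: 31 - 8 = 23 days to August 31 -> 77 left
September 2004 has 30 days -> 47 left
October 2004 has 31 days -> 16 left
November 2004: 16 <= 30 -> lands on November 16

Result: 2004-11-16


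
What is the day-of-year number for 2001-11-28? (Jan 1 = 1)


Date: November 28, 2001
Days in months 1 through 10: 304
Plus 28 days in November

Day of year: 332


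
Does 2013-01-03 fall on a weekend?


Anchor: Jan 1, 2013. With p = 2013 - 1 = 2012: (p + p//4 - p//100 + p//400) mod 7 = (2012 + 503 - 20 + 5) mod 7 = 2500 mod 7 = 1 -> Tuesday (Mon=0 ... Sun=6)
Day of year: 3; offset = 2
Weekday index = (1 + 2) mod 7 = 3 -> Thursday
Weekend days: Saturday, Sunday

No


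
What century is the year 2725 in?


Century = (year - 1) // 100 + 1
= (2725 - 1) // 100 + 1
= 2724 // 100 + 1
= 27 + 1

28th century


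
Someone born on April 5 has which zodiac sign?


Date: April 5
Conventional tropical zodiac dates: Aries from March 21 onward; Taurus starts April 20
April 5 falls within the Aries range

Aries


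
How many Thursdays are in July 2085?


July 2085 has 31 days
Anchor: Jan 1, 2085. With p = 2085 - 1 = 2084: (p + p//4 - p//100 + p//400) mod 7 = (2084 + 521 - 20 + 5) mod 7 = 2590 mod 7 = 0 -> Monday (Mon=0 ... Sun=6)
Days before July (Jan-Jun): 181; July 1 index = (0 + 181) mod 7 = 6 -> Sunday
First Thursday is July 5
Thursdays: 5, 12, 19, 26

4 Thursdays


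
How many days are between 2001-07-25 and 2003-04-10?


From 2001-07-25 to 2003-04-10
2001-07-25: days before July = 31 + 28 + 31 + 30 + 31 + 30 = 181 (2001 is not a leap year); day of year = 181 + 25 = 206
2003-04-10: days before April = 31 + 28 + 31 = 90 (2003 is not a leap year); day of year = 90 + 10 = 100
Rest of 2001: 365 - 206 = 159
Full years 2002 (365): 365
Total = 159 + 365 + 100 = 624

624 days


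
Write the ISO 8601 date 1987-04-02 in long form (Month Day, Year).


ISO 1987-04-02 parses as year=1987, month=04, day=02
Month 4 -> April

April 2, 1987


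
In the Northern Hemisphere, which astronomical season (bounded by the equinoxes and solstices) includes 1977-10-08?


Date: October 8
Astronomical Autumn (approx.; exact equinox/solstice day varies by year): September 22 to December 20
October 8 falls within the Autumn window

Autumn


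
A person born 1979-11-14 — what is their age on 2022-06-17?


Birth: 1979-11-14
Reference: 2022-06-17
Year difference: 2022 - 1979 = 43
Birthday not yet reached in 2022, subtract 1

42 years old


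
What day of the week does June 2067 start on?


Target: June 1, 2067
Anchor: Jan 1, 2067. With p = 2067 - 1 = 2066: (p + p//4 - p//100 + p//400) mod 7 = (2066 + 516 - 20 + 5) mod 7 = 2567 mod 7 = 5 -> Saturday (Mon=0 ... Sun=6)
Days before June (Jan-May): 151 days
Weekday index = (5 + 151) mod 7 = 2

Wednesday


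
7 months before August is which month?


August is month 8
8 - 7 = 1

January


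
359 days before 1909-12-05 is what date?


Start: 1909-12-05, subtract 359 days
Back 5 days from December 5 reaches November 30, 1909 -> 354 left
November 1909 has 30 days -> back to October 31, 1909 -> 324 left
October 1909 has 31 days -> back to September 30, 1909 -> 293 left
September 1909 has 30 days -> back to August 31, 1909 -> 263 left
August 1909 has 31 days -> back to July 31, 1909 -> 232 left
July 1909 has 31 days -> back to June 30, 1909 -> 201 left
June 1909 has 30 days -> back to May 31, 1909 -> 171 left
May 1909 has 31 days -> back to April 30, 1909 -> 140 left
April 1909 has 30 days -> back to March 31, 1909 -> 110 left
March 1909 has 31 days -> back to February 28, 1909 -> 79 left
February 1909 has 28 days -> back to January 31, 1909 -> 51 left
January 1909 has 31 days -> back to December 31, 1908 -> 20 left
December 1908: 31 - 20 = 11 -> lands on December 11

Result: 1908-12-11


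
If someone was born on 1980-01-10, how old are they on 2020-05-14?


Birth: 1980-01-10
Reference: 2020-05-14
Year difference: 2020 - 1980 = 40

40 years old


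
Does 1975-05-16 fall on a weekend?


Anchor: Jan 1, 1975. With p = 1975 - 1 = 1974: (p + p//4 - p//100 + p//400) mod 7 = (1974 + 493 - 19 + 4) mod 7 = 2452 mod 7 = 2 -> Wednesday (Mon=0 ... Sun=6)
Day of year: 136; offset = 135
Weekday index = (2 + 135) mod 7 = 4 -> Friday
Weekend days: Saturday, Sunday

No


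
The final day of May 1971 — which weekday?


May 1971 has 31 days
Anchor: Jan 1, 1971. With p = 1971 - 1 = 1970: (p + p//4 - p//100 + p//400) mod 7 = (1970 + 492 - 19 + 4) mod 7 = 2447 mod 7 = 4 -> Friday (Mon=0 ... Sun=6)
Days before May (Jan-Apr): 120; May 1 index = (4 + 120) mod 7 = 5 -> Saturday
Last day offset: 31 - 1 = 30 days
Weekday index = (5 + 30) mod 7 = 0

Monday, May 31


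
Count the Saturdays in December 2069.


December 2069 has 31 days
Anchor: Jan 1, 2069. With p = 2069 - 1 = 2068: (p + p//4 - p//100 + p//400) mod 7 = (2068 + 517 - 20 + 5) mod 7 = 2570 mod 7 = 1 -> Tuesday (Mon=0 ... Sun=6)
Days before December (Jan-Nov): 334; December 1 index = (1 + 334) mod 7 = 6 -> Sunday
First Saturday is December 7
Saturdays: 7, 14, 21, 28

4 Saturdays


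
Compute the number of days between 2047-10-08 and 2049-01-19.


From 2047-10-08 to 2049-01-19
2047-10-08: days before October = 31 + 28 + 31 + 30 + 31 + 30 + 31 + 31 + 30 = 273 (2047 is not a leap year); day of year = 273 + 8 = 281
2049-01-19: day of year = 19
Rest of 2047: 365 - 281 = 84
Full years 2048 (366): 366
Total = 84 + 366 + 19 = 469

469 days


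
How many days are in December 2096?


December 2096

31 days


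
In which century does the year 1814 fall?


Century = (year - 1) // 100 + 1
= (1814 - 1) // 100 + 1
= 1813 // 100 + 1
= 18 + 1

19th century


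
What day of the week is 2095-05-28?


Date: May 28, 2095
Anchor: Jan 1, 2095. With p = 2095 - 1 = 2094: (p + p//4 - p//100 + p//400) mod 7 = (2094 + 523 - 20 + 5) mod 7 = 2602 mod 7 = 5 -> Saturday (Mon=0 ... Sun=6)
Days before May (Jan-Apr): 120; offset = 120 + 28 - 1 = 147
Weekday index = (5 + 147) mod 7 = 5

Day of the week: Saturday


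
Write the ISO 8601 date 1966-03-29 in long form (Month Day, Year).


ISO 1966-03-29 parses as year=1966, month=03, day=29
Month 3 -> March

March 29, 1966


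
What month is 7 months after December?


December is month 12
12 + 7 = 19; wrap: 19 - 12 = 7

July


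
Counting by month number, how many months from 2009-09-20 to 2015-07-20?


From September 2009 to July 2015
6 years * 12 = 72 months, minus 2 months = 70

70 months


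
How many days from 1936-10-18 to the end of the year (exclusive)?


Day of year: 292 of 366
Remaining = 366 - 292

74 days


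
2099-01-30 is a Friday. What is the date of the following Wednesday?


Current: Friday
Target: Wednesday
Days ahead: 5

Next Wednesday: 2099-02-04


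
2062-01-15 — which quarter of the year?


Month: January (month 1)
Q1: Jan-Mar, Q2: Apr-Jun, Q3: Jul-Sep, Q4: Oct-Dec

Q1


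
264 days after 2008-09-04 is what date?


Start: 2008-09-04, add 264 days
September 2008 has 30 days: 30 - 4 = 26 days to September 30 -> 238 left
October 2008 has 31 days -> 207 left
November 2008 has 30 days -> 177 left
December 2008 has 31 days -> 146 left
January 2009 has 31 days -> 115 left
February 2009 has 28 days -> 87 left
March 2009 has 31 days -> 56 left
April 2009 has 30 days -> 26 left
May 2009: 26 <= 31 -> lands on May 26

Result: 2009-05-26


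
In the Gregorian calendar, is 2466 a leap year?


Gregorian leap year rule: divisible by 4, but not by 100, unless also by 400.
2466 is not divisible by 4 -> not a leap year

No


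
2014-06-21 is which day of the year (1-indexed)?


Date: June 21, 2014
Days in months 1 through 5: 151
Plus 21 days in June

Day of year: 172


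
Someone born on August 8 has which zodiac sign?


Date: August 8
Conventional tropical zodiac dates: Leo from July 23 onward; Virgo starts August 23
August 8 falls within the Leo range

Leo


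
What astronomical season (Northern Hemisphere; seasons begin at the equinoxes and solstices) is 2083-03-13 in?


Date: March 13
Astronomical Winter (approx.; exact equinox/solstice day varies by year): December 21 to March 19
March 13 falls within the Winter window

Winter


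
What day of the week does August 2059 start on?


Target: August 1, 2059
Anchor: Jan 1, 2059. With p = 2059 - 1 = 2058: (p + p//4 - p//100 + p//400) mod 7 = (2058 + 514 - 20 + 5) mod 7 = 2557 mod 7 = 2 -> Wednesday (Mon=0 ... Sun=6)
Days before August (Jan-Jul): 212 days
Weekday index = (2 + 212) mod 7 = 4

Friday


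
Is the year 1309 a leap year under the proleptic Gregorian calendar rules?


Gregorian leap year rule: divisible by 4, but not by 100, unless also by 400.
1309 is not divisible by 4 -> not a leap year

No


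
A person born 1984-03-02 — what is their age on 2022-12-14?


Birth: 1984-03-02
Reference: 2022-12-14
Year difference: 2022 - 1984 = 38

38 years old


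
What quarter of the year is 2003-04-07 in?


Month: April (month 4)
Q1: Jan-Mar, Q2: Apr-Jun, Q3: Jul-Sep, Q4: Oct-Dec

Q2


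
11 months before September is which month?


September is month 9
9 - 11 = -2; wrap: -2 + 12 = 10

October


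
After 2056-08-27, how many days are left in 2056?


Day of year: 240 of 366
Remaining = 366 - 240

126 days


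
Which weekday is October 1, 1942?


Target: October 1, 1942
Anchor: Jan 1, 1942. With p = 1942 - 1 = 1941: (p + p//4 - p//100 + p//400) mod 7 = (1941 + 485 - 19 + 4) mod 7 = 2411 mod 7 = 3 -> Thursday (Mon=0 ... Sun=6)
Days before October (Jan-Sep): 273 days
Weekday index = (3 + 273) mod 7 = 3

Thursday


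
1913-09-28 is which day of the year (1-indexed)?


Date: September 28, 1913
Days in months 1 through 8: 243
Plus 28 days in September

Day of year: 271


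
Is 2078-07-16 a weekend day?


Anchor: Jan 1, 2078. With p = 2078 - 1 = 2077: (p + p//4 - p//100 + p//400) mod 7 = (2077 + 519 - 20 + 5) mod 7 = 2581 mod 7 = 5 -> Saturday (Mon=0 ... Sun=6)
Day of year: 197; offset = 196
Weekday index = (5 + 196) mod 7 = 5 -> Saturday
Weekend days: Saturday, Sunday

Yes


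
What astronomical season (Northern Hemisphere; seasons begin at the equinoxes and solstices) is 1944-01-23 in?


Date: January 23
Astronomical Winter (approx.; exact equinox/solstice day varies by year): December 21 to March 19
January 23 falls within the Winter window

Winter


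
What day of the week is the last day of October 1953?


October 1953 has 31 days
Anchor: Jan 1, 1953. With p = 1953 - 1 = 1952: (p + p//4 - p//100 + p//400) mod 7 = (1952 + 488 - 19 + 4) mod 7 = 2425 mod 7 = 3 -> Thursday (Mon=0 ... Sun=6)
Days before October (Jan-Sep): 273; October 1 index = (3 + 273) mod 7 = 3 -> Thursday
Last day offset: 31 - 1 = 30 days
Weekday index = (3 + 30) mod 7 = 5

Saturday, October 31


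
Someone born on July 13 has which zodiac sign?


Date: July 13
Conventional tropical zodiac dates: Cancer from June 21 onward; Leo starts July 23
July 13 falls within the Cancer range

Cancer


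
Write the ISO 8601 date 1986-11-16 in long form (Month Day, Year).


ISO 1986-11-16 parses as year=1986, month=11, day=16
Month 11 -> November

November 16, 1986


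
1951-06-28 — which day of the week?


Date: June 28, 1951
Anchor: Jan 1, 1951. With p = 1951 - 1 = 1950: (p + p//4 - p//100 + p//400) mod 7 = (1950 + 487 - 19 + 4) mod 7 = 2422 mod 7 = 0 -> Monday (Mon=0 ... Sun=6)
Days before June (Jan-May): 151; offset = 151 + 28 - 1 = 178
Weekday index = (0 + 178) mod 7 = 3

Day of the week: Thursday


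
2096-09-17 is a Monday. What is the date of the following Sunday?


Current: Monday
Target: Sunday
Days ahead: 6

Next Sunday: 2096-09-23


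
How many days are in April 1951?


April 1951

30 days


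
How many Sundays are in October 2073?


October 2073 has 31 days
Anchor: Jan 1, 2073. With p = 2073 - 1 = 2072: (p + p//4 - p//100 + p//400) mod 7 = (2072 + 518 - 20 + 5) mod 7 = 2575 mod 7 = 6 -> Sunday (Mon=0 ... Sun=6)
Days before October (Jan-Sep): 273; October 1 index = (6 + 273) mod 7 = 6 -> Sunday
First Sunday is October 1
Sundays: 1, 8, 15, 22, 29

5 Sundays


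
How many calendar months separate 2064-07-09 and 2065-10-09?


From July 2064 to October 2065
1 year * 12 = 12 months, plus 3 months = 15

15 months


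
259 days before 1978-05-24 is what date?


Start: 1978-05-24, subtract 259 days
Back 24 days from May 24 reaches April 30, 1978 -> 235 left
April 1978 has 30 days -> back to March 31, 1978 -> 205 left
March 1978 has 31 days -> back to February 28, 1978 -> 174 left
February 1978 has 28 days -> back to January 31, 1978 -> 146 left
January 1978 has 31 days -> back to December 31, 1977 -> 115 left
December 1977 has 31 days -> back to November 30, 1977 -> 84 left
November 1977 has 30 days -> back to October 31, 1977 -> 54 left
October 1977 has 31 days -> back to September 30, 1977 -> 23 left
September 1977: 30 - 23 = 7 -> lands on September 7

Result: 1977-09-07


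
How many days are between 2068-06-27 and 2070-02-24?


From 2068-06-27 to 2070-02-24
2068-06-27: days before June = 31 + 29 + 31 + 30 + 31 = 152 (2068 is a leap year); day of year = 152 + 27 = 179
2070-02-24: days before February = 31; day of year = 31 + 24 = 55
Rest of 2068: 366 - 179 = 187
Full years 2069 (365): 365
Total = 187 + 365 + 55 = 607

607 days


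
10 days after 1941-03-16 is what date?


Start: 1941-03-16, add 10 days
March 1941 has 31 days; 16 + 10 = 26 stays within March

Result: 1941-03-26


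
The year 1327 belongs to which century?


Century = (year - 1) // 100 + 1
= (1327 - 1) // 100 + 1
= 1326 // 100 + 1
= 13 + 1

14th century


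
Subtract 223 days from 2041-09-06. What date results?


Start: 2041-09-06, subtract 223 days
Back 6 days from September 6 reaches August 31, 2041 -> 217 left
August 2041 has 31 days -> back to July 31, 2041 -> 186 left
July 2041 has 31 days -> back to June 30, 2041 -> 155 left
June 2041 has 30 days -> back to May 31, 2041 -> 125 left
May 2041 has 31 days -> back to April 30, 2041 -> 94 left
April 2041 has 30 days -> back to March 31, 2041 -> 64 left
March 2041 has 31 days -> back to February 28, 2041 -> 33 left
February 2041 has 28 days -> back to January 31, 2041 -> 5 left
January 2041: 31 - 5 = 26 -> lands on January 26

Result: 2041-01-26


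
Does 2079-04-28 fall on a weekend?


Anchor: Jan 1, 2079. With p = 2079 - 1 = 2078: (p + p//4 - p//100 + p//400) mod 7 = (2078 + 519 - 20 + 5) mod 7 = 2582 mod 7 = 6 -> Sunday (Mon=0 ... Sun=6)
Day of year: 118; offset = 117
Weekday index = (6 + 117) mod 7 = 4 -> Friday
Weekend days: Saturday, Sunday

No


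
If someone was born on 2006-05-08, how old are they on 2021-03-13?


Birth: 2006-05-08
Reference: 2021-03-13
Year difference: 2021 - 2006 = 15
Birthday not yet reached in 2021, subtract 1

14 years old


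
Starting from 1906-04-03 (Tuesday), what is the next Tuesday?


Current: Tuesday
Target: Tuesday
Days ahead: 7

Next Tuesday: 1906-04-10


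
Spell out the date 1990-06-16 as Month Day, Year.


ISO 1990-06-16 parses as year=1990, month=06, day=16
Month 6 -> June

June 16, 1990


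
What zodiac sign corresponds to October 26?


Date: October 26
Conventional tropical zodiac dates: Scorpio from October 23 onward; Sagittarius starts November 22
October 26 falls within the Scorpio range

Scorpio


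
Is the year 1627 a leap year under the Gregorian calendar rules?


Gregorian leap year rule: divisible by 4, but not by 100, unless also by 400.
1627 is not divisible by 4 -> not a leap year

No


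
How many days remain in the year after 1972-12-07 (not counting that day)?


Day of year: 342 of 366
Remaining = 366 - 342

24 days


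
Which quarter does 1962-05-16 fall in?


Month: May (month 5)
Q1: Jan-Mar, Q2: Apr-Jun, Q3: Jul-Sep, Q4: Oct-Dec

Q2


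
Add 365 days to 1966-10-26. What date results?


Start: 1966-10-26, add 365 days
October 1966 has 31 days: 31 - 26 = 5 days to October 31 -> 360 left
November 1966 has 30 days -> 330 left
December 1966 has 31 days -> 299 left
January 1967 has 31 days -> 268 left
February 1967 has 28 days -> 240 left
March 1967 has 31 days -> 209 left
April 1967 has 30 days -> 179 left
May 1967 has 31 days -> 148 left
June 1967 has 30 days -> 118 left
July 1967 has 31 days -> 87 left
August 1967 has 31 days -> 56 left
September 1967 has 30 days -> 26 left
October 1967: 26 <= 31 -> lands on October 26

Result: 1967-10-26
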